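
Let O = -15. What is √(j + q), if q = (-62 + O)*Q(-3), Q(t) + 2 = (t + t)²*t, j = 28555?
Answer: 5*√1481 ≈ 192.42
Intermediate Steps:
Q(t) = -2 + 4*t³ (Q(t) = -2 + (t + t)²*t = -2 + (2*t)²*t = -2 + (4*t²)*t = -2 + 4*t³)
q = 8470 (q = (-62 - 15)*(-2 + 4*(-3)³) = -77*(-2 + 4*(-27)) = -77*(-2 - 108) = -77*(-110) = 8470)
√(j + q) = √(28555 + 8470) = √37025 = 5*√1481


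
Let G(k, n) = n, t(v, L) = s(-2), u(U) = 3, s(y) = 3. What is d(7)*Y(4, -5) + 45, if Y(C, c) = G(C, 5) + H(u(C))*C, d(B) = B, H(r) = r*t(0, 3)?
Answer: 332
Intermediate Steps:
t(v, L) = 3
H(r) = 3*r (H(r) = r*3 = 3*r)
Y(C, c) = 5 + 9*C (Y(C, c) = 5 + (3*3)*C = 5 + 9*C)
d(7)*Y(4, -5) + 45 = 7*(5 + 9*4) + 45 = 7*(5 + 36) + 45 = 7*41 + 45 = 287 + 45 = 332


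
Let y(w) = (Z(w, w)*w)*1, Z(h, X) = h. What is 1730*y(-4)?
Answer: 27680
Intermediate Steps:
y(w) = w**2 (y(w) = (w*w)*1 = w**2*1 = w**2)
1730*y(-4) = 1730*(-4)**2 = 1730*16 = 27680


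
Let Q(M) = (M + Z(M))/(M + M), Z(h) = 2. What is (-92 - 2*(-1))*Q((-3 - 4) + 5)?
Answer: 0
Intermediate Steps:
Q(M) = (2 + M)/(2*M) (Q(M) = (M + 2)/(M + M) = (2 + M)/((2*M)) = (2 + M)*(1/(2*M)) = (2 + M)/(2*M))
(-92 - 2*(-1))*Q((-3 - 4) + 5) = (-92 - 2*(-1))*((2 + ((-3 - 4) + 5))/(2*((-3 - 4) + 5))) = (-92 + 2)*((2 + (-7 + 5))/(2*(-7 + 5))) = -45*(2 - 2)/(-2) = -45*(-1)*0/2 = -90*0 = 0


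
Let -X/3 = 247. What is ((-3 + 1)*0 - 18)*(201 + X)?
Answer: 9720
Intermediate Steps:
X = -741 (X = -3*247 = -741)
((-3 + 1)*0 - 18)*(201 + X) = ((-3 + 1)*0 - 18)*(201 - 741) = (-2*0 - 18)*(-540) = (0 - 18)*(-540) = -18*(-540) = 9720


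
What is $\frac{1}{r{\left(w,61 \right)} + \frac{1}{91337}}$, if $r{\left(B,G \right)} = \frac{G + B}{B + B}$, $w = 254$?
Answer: $\frac{46399196}{28771663} \approx 1.6127$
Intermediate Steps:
$r{\left(B,G \right)} = \frac{B + G}{2 B}$
$\frac{1}{r{\left(w,61 \right)} + \frac{1}{91337}} = \frac{1}{\frac{254 + 61}{2 \cdot 254} + \frac{1}{91337}} = \frac{1}{\frac{1}{2} \cdot \frac{1}{254} \cdot 315 + \frac{1}{91337}} = \frac{1}{\frac{315}{508} + \frac{1}{91337}} = \frac{1}{\frac{28771663}{46399196}} = \frac{46399196}{28771663}$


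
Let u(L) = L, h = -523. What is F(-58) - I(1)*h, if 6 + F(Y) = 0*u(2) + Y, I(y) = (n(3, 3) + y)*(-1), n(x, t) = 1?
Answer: -1110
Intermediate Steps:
I(y) = -1 - y (I(y) = (1 + y)*(-1) = -1 - y)
F(Y) = -6 + Y (F(Y) = -6 + (0*2 + Y) = -6 + (0 + Y) = -6 + Y)
F(-58) - I(1)*h = (-6 - 58) - (-1 - 1*1)*(-523) = -64 - (-1 - 1)*(-523) = -64 - (-2)*(-523) = -64 - 1*1046 = -64 - 1046 = -1110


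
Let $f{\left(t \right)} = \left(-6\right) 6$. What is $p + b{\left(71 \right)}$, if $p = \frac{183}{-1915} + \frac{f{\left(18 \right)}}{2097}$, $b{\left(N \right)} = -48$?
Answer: $- \frac{21467659}{446195} \approx -48.113$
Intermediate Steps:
$f{\left(t \right)} = -36$
$p = - \frac{50299}{446195}$ ($p = \frac{183}{-1915} - \frac{36}{2097} = 183 \left(- \frac{1}{1915}\right) - \frac{4}{233} = - \frac{183}{1915} - \frac{4}{233} = - \frac{50299}{446195} \approx -0.11273$)
$p + b{\left(71 \right)} = - \frac{50299}{446195} - 48 = - \frac{21467659}{446195}$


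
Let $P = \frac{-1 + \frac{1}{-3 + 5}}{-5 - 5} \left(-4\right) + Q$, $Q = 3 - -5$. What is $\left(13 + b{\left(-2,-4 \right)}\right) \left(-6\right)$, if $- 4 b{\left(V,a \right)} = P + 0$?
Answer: $- \frac{663}{10} \approx -66.3$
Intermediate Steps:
$Q = 8$ ($Q = 3 + 5 = 8$)
$P = \frac{39}{5}$ ($P = \frac{-1 + \frac{1}{-3 + 5}}{-5 - 5} \left(-4\right) + 8 = \frac{-1 + \frac{1}{2}}{-10} \left(-4\right) + 8 = \left(-1 + \frac{1}{2}\right) \left(- \frac{1}{10}\right) \left(-4\right) + 8 = \left(- \frac{1}{2}\right) \left(- \frac{1}{10}\right) \left(-4\right) + 8 = \frac{1}{20} \left(-4\right) + 8 = - \frac{1}{5} + 8 = \frac{39}{5} \approx 7.8$)
$b{\left(V,a \right)} = - \frac{39}{20}$ ($b{\left(V,a \right)} = - \frac{\frac{39}{5} + 0}{4} = \left(- \frac{1}{4}\right) \frac{39}{5} = - \frac{39}{20}$)
$\left(13 + b{\left(-2,-4 \right)}\right) \left(-6\right) = \left(13 - \frac{39}{20}\right) \left(-6\right) = \frac{221}{20} \left(-6\right) = - \frac{663}{10}$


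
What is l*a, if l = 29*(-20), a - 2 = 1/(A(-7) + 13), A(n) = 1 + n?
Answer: -8700/7 ≈ -1242.9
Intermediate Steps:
a = 15/7 (a = 2 + 1/((1 - 7) + 13) = 2 + 1/(-6 + 13) = 2 + 1/7 = 2 + ⅐ = 15/7 ≈ 2.1429)
l = -580
l*a = -580*15/7 = -8700/7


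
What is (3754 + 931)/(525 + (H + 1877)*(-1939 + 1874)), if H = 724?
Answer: -937/33708 ≈ -0.027798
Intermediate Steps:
(3754 + 931)/(525 + (H + 1877)*(-1939 + 1874)) = (3754 + 931)/(525 + (724 + 1877)*(-1939 + 1874)) = 4685/(525 + 2601*(-65)) = 4685/(525 - 169065) = 4685/(-168540) = 4685*(-1/168540) = -937/33708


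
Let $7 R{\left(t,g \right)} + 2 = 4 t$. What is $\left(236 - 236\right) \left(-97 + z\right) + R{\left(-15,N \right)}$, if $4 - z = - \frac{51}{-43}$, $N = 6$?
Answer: $- \frac{62}{7} \approx -8.8571$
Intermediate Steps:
$z = \frac{121}{43}$ ($z = 4 - - \frac{51}{-43} = 4 - \left(-51\right) \left(- \frac{1}{43}\right) = 4 - \frac{51}{43} = \frac{121}{43} \approx 2.814$)
$R{\left(t,g \right)} = - \frac{2}{7} + \frac{4 t}{7}$
$\left(236 - 236\right) \left(-97 + z\right) + R{\left(-15,N \right)} = \left(236 - 236\right) \left(-97 + \frac{121}{43}\right) + \left(- \frac{2}{7} + \frac{4}{7} \left(-15\right)\right) = 0 \left(- \frac{4050}{43}\right) - \frac{62}{7} = 0 - \frac{62}{7} = - \frac{62}{7}$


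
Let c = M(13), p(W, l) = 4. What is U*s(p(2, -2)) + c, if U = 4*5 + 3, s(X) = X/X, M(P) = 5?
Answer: 28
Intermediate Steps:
s(X) = 1
c = 5
U = 23 (U = 20 + 3 = 23)
U*s(p(2, -2)) + c = 23*1 + 5 = 23 + 5 = 28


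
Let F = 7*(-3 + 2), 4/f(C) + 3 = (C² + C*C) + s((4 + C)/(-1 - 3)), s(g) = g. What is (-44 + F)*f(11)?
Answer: -816/941 ≈ -0.86716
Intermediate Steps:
f(C) = 4/(-4 + 2*C² - C/4) (f(C) = 4/(-3 + ((C² + C*C) + (4 + C)/(-1 - 3))) = 4/(-3 + ((C² + C²) + (4 + C)/(-4))) = 4/(-3 + (2*C² + (4 + C)*(-¼))) = 4/(-3 + (2*C² + (-1 - C/4))) = 4/(-3 + (-1 + 2*C² - C/4)) = 4/(-4 + 2*C² - C/4))
F = -7 (F = 7*(-1) = -7)
(-44 + F)*f(11) = (-44 - 7)*(16/(-16 - 1*11 + 8*11²)) = -816/(-16 - 11 + 8*121) = -816/(-16 - 11 + 968) = -816/941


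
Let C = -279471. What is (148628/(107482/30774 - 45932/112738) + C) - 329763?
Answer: -1501366394932074/2675948587 ≈ -5.6106e+5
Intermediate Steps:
(148628/(107482/30774 - 45932/112738) + C) - 329763 = (148628/(107482/30774 - 45932/112738) - 279471) - 329763 = (148628/(107482*(1/30774) - 45932*1/112738) - 279471) - 329763 = (148628/(53741/15387 - 22966/56369) - 279471) - 329763 = (148628/(2675948587/867349803) - 279471) - 329763 = (148628*(867349803/2675948587) - 279471) - 329763 = (128912466520284/2675948587 - 279471) - 329763 = -618937561037193/2675948587 - 329763 = -1501366394932074/2675948587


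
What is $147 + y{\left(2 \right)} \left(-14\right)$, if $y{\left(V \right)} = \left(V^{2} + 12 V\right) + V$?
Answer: $-273$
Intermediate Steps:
$y{\left(V \right)} = V^{2} + 13 V$
$147 + y{\left(2 \right)} \left(-14\right) = 147 + 2 \left(13 + 2\right) \left(-14\right) = 147 + 2 \cdot 15 \left(-14\right) = 147 + 30 \left(-14\right) = 147 - 420 = -273$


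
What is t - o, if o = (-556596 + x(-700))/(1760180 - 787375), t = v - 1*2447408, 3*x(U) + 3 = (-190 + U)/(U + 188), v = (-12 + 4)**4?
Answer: -1825432760496829/747114240 ≈ -2.4433e+6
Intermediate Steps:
v = 4096 (v = (-8)**4 = 4096)
x(U) = -1 + (-190 + U)/(3*(188 + U)) (x(U) = -1 + ((-190 + U)/(U + 188))/3 = -1 + ((-190 + U)/(188 + U))/3 = -1 + (-190 + U)/(3*(188 + U)))
t = -2443312 (t = 4096 - 1*2447408 = 4096 - 2447408 = -2443312)
o = -427466051/747114240 (o = (-556596 + 2*(-377 - 1*(-700))/(3*(188 - 700)))/(1760180 - 787375) = (-556596 + (2/3)*(-377 + 700)/(-512))/972805 = (-556596 + (2/3)*(-1/512)*323)*(1/972805) = (-556596 - 323/768)*(1/972805) = -427466051/768*1/972805 = -427466051/747114240 ≈ -0.57216)
t - o = -2443312 - 1*(-427466051/747114240) = -2443312 + 427466051/747114240 = -1825432760496829/747114240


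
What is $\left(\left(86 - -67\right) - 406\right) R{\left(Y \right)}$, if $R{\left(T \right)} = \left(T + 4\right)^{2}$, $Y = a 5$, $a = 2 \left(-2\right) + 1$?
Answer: $-30613$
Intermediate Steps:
$a = -3$ ($a = -4 + 1 = -3$)
$Y = -15$ ($Y = \left(-3\right) 5 = -15$)
$R{\left(T \right)} = \left(4 + T\right)^{2}$
$\left(\left(86 - -67\right) - 406\right) R{\left(Y \right)} = \left(\left(86 - -67\right) - 406\right) \left(4 - 15\right)^{2} = \left(\left(86 + 67\right) - 406\right) \left(-11\right)^{2} = \left(153 - 406\right) 121 = \left(-253\right) 121 = -30613$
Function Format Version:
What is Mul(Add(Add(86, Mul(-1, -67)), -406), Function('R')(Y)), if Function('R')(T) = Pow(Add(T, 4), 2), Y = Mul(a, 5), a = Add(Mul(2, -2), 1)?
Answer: -30613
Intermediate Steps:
a = -3 (a = Add(-4, 1) = -3)
Y = -15 (Y = Mul(-3, 5) = -15)
Function('R')(T) = Pow(Add(4, T), 2)
Mul(Add(Add(86, Mul(-1, -67)), -406), Function('R')(Y)) = Mul(Add(Add(86, Mul(-1, -67)), -406), Pow(Add(4, -15), 2)) = Mul(Add(Add(86, 67), -406), Pow(-11, 2)) = Mul(Add(153, -406), 121) = Mul(-253, 121) = -30613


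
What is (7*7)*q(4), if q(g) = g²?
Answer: 784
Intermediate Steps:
(7*7)*q(4) = (7*7)*4² = 49*16 = 784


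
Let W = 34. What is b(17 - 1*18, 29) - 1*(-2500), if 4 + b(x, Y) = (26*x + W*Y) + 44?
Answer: 3500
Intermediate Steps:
b(x, Y) = 40 + 26*x + 34*Y (b(x, Y) = -4 + ((26*x + 34*Y) + 44) = -4 + (44 + 26*x + 34*Y) = 40 + 26*x + 34*Y)
b(17 - 1*18, 29) - 1*(-2500) = (40 + 26*(17 - 1*18) + 34*29) - 1*(-2500) = (40 + 26*(17 - 18) + 986) + 2500 = (40 + 26*(-1) + 986) + 2500 = (40 - 26 + 986) + 2500 = 1000 + 2500 = 3500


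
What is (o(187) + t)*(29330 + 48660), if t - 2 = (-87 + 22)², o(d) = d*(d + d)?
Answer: 5784128350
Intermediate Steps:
o(d) = 2*d² (o(d) = d*(2*d) = 2*d²)
t = 4227 (t = 2 + (-87 + 22)² = 2 + (-65)² = 2 + 4225 = 4227)
(o(187) + t)*(29330 + 48660) = (2*187² + 4227)*(29330 + 48660) = (2*34969 + 4227)*77990 = (69938 + 4227)*77990 = 74165*77990 = 5784128350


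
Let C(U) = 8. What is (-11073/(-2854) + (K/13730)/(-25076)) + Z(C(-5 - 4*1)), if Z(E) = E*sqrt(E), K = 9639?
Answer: 1906167097167/491306795960 + 16*sqrt(2) ≈ 26.507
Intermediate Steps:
Z(E) = E**(3/2)
(-11073/(-2854) + (K/13730)/(-25076)) + Z(C(-5 - 4*1)) = (-11073/(-2854) + (9639/13730)/(-25076)) + 8**(3/2) = (-11073*(-1/2854) + (9639*(1/13730))*(-1/25076)) + 16*sqrt(2) = (11073/2854 + (9639/13730)*(-1/25076)) + 16*sqrt(2) = (11073/2854 - 9639/344293480) + 16*sqrt(2) = 1906167097167/491306795960 + 16*sqrt(2)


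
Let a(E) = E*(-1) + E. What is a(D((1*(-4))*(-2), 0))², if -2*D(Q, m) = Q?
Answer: 0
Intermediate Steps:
D(Q, m) = -Q/2
a(E) = 0 (a(E) = -E + E = 0)
a(D((1*(-4))*(-2), 0))² = 0² = 0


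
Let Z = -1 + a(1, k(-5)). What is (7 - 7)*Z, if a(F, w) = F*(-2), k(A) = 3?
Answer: 0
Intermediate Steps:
a(F, w) = -2*F
Z = -3 (Z = -1 - 2*1 = -1 - 2 = -3)
(7 - 7)*Z = (7 - 7)*(-3) = 0*(-3) = 0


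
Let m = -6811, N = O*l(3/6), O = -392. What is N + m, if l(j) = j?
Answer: -7007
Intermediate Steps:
N = -196 (N = -1176/6 = -392*1/2 = -196)
N + m = -196 - 6811 = -7007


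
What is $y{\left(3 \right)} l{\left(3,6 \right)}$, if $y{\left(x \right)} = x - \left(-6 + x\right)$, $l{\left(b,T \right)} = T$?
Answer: $36$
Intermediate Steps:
$y{\left(x \right)} = 6$
$y{\left(3 \right)} l{\left(3,6 \right)} = 6 \cdot 6 = 36$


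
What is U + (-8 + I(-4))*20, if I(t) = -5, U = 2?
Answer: -258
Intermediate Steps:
U + (-8 + I(-4))*20 = 2 + (-8 - 5)*20 = 2 - 13*20 = 2 - 260 = -258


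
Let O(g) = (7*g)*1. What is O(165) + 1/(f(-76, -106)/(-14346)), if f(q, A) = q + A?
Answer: 112278/91 ≈ 1233.8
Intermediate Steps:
f(q, A) = A + q
O(g) = 7*g
O(165) + 1/(f(-76, -106)/(-14346)) = 7*165 + 1/((-106 - 76)/(-14346)) = 1155 + 1/(-182*(-1/14346)) = 1155 + 1/(91/7173) = 1155 + 7173/91 = 112278/91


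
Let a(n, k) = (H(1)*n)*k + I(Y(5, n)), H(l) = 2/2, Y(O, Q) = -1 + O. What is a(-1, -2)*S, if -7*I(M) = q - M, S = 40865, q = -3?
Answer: 122595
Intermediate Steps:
I(M) = 3/7 + M/7 (I(M) = -(-3 - M)/7 = 3/7 + M/7)
H(l) = 1 (H(l) = 2*(½) = 1)
a(n, k) = 1 + k*n (a(n, k) = (1*n)*k + (3/7 + (-1 + 5)/7) = n*k + (3/7 + (⅐)*4) = k*n + (3/7 + 4/7) = k*n + 1 = 1 + k*n)
a(-1, -2)*S = (1 - 2*(-1))*40865 = (1 + 2)*40865 = 3*40865 = 122595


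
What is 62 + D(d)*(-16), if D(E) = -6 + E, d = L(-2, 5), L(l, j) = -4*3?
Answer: 350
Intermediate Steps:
L(l, j) = -12
d = -12
62 + D(d)*(-16) = 62 + (-6 - 12)*(-16) = 62 - 18*(-16) = 62 + 288 = 350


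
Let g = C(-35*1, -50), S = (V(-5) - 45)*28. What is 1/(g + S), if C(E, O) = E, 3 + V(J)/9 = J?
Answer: -1/3311 ≈ -0.00030202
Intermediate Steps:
V(J) = -27 + 9*J
S = -3276 (S = ((-27 + 9*(-5)) - 45)*28 = ((-27 - 45) - 45)*28 = (-72 - 45)*28 = -117*28 = -3276)
g = -35 (g = -35*1 = -35)
1/(g + S) = 1/(-35 - 3276) = 1/(-3311) = -1/3311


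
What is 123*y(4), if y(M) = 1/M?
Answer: 123/4 ≈ 30.750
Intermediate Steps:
123*y(4) = 123/4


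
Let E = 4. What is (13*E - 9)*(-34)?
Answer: -1462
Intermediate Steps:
(13*E - 9)*(-34) = (13*4 - 9)*(-34) = (52 - 9)*(-34) = 43*(-34) = -1462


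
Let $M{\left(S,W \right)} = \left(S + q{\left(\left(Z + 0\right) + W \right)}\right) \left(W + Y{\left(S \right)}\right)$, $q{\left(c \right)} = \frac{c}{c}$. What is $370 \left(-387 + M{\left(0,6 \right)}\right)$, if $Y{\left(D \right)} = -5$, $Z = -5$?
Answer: $-142820$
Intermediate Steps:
$q{\left(c \right)} = 1$
$M{\left(S,W \right)} = \left(1 + S\right) \left(-5 + W\right)$ ($M{\left(S,W \right)} = \left(S + 1\right) \left(W - 5\right) = \left(1 + S\right) \left(-5 + W\right)$)
$370 \left(-387 + M{\left(0,6 \right)}\right) = 370 \left(-387 + \left(-5 + 6 - 0 + 0 \cdot 6\right)\right) = 370 \left(-387 + \left(-5 + 6 + 0 + 0\right)\right) = 370 \left(-387 + 1\right) = 370 \left(-386\right) = -142820$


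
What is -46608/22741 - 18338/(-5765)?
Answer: 148329338/131101865 ≈ 1.1314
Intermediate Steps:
-46608/22741 - 18338/(-5765) = -46608*1/22741 - 18338*(-1/5765) = -46608/22741 + 18338/5765 = 148329338/131101865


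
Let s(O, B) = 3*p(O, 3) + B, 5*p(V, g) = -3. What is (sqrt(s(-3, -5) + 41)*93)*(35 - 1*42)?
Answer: -1953*sqrt(95)/5 ≈ -3807.1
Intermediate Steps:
p(V, g) = -3/5 (p(V, g) = (1/5)*(-3) = -3/5)
s(O, B) = -9/5 + B (s(O, B) = 3*(-3/5) + B = -9/5 + B)
(sqrt(s(-3, -5) + 41)*93)*(35 - 1*42) = (sqrt((-9/5 - 5) + 41)*93)*(35 - 1*42) = (sqrt(-34/5 + 41)*93)*(35 - 42) = (sqrt(171/5)*93)*(-7) = ((3*sqrt(95)/5)*93)*(-7) = (279*sqrt(95)/5)*(-7) = -1953*sqrt(95)/5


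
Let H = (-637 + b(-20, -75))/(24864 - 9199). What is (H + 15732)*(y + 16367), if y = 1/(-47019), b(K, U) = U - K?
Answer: 189651196780929536/736552635 ≈ 2.5748e+8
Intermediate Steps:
H = -692/15665 (H = (-637 + (-75 - 1*(-20)))/(24864 - 9199) = (-637 + (-75 + 20))/15665 = (-637 - 55)*(1/15665) = -692*1/15665 = -692/15665 ≈ -0.044175)
y = -1/47019 ≈ -2.1268e-5
(H + 15732)*(y + 16367) = (-692/15665 + 15732)*(-1/47019 + 16367) = (246441088/15665)*(769559972/47019) = 189651196780929536/736552635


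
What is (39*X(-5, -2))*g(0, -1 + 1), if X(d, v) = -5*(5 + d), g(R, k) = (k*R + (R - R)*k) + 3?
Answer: 0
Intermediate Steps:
g(R, k) = 3 + R*k (g(R, k) = (R*k + 0*k) + 3 = (R*k + 0) + 3 = R*k + 3 = 3 + R*k)
X(d, v) = -25 - 5*d
(39*X(-5, -2))*g(0, -1 + 1) = (39*(-25 - 5*(-5)))*(3 + 0*(-1 + 1)) = (39*(-25 + 25))*(3 + 0*0) = (39*0)*(3 + 0) = 0*3 = 0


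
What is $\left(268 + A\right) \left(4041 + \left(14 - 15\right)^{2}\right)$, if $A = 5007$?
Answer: $21321550$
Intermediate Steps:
$\left(268 + A\right) \left(4041 + \left(14 - 15\right)^{2}\right) = \left(268 + 5007\right) \left(4041 + \left(14 - 15\right)^{2}\right) = 5275 \left(4041 + \left(-1\right)^{2}\right) = 5275 \left(4041 + 1\right) = 5275 \cdot 4042 = 21321550$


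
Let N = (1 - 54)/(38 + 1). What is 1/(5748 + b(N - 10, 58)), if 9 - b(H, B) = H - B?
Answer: 39/227228 ≈ 0.00017163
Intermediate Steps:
N = -53/39 ≈ -1.3590
b(H, B) = 9 + B - H (b(H, B) = 9 - (H - B) = 9 + (B - H) = 9 + B - H)
1/(5748 + b(N - 10, 58)) = 1/(5748 + (9 + 58 - (-53/39 - 10))) = 1/(5748 + (9 + 58 - 1*(-443/39))) = 1/(5748 + (9 + 58 + 443/39)) = 1/(5748 + 3056/39) = 1/(227228/39) = 39/227228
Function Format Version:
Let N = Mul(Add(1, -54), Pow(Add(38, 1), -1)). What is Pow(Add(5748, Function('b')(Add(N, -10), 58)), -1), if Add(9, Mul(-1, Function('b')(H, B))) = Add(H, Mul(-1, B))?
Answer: Rational(39, 227228) ≈ 0.00017163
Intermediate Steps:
N = Rational(-53, 39) (N = Mul(-53, Pow(39, -1)) = Mul(-53, Rational(1, 39)) = Rational(-53, 39) ≈ -1.3590)
Function('b')(H, B) = Add(9, B, Mul(-1, H)) (Function('b')(H, B) = Add(9, Mul(-1, Add(H, Mul(-1, B)))) = Add(9, Add(B, Mul(-1, H))) = Add(9, B, Mul(-1, H)))
Pow(Add(5748, Function('b')(Add(N, -10), 58)), -1) = Pow(Add(5748, Add(9, 58, Mul(-1, Add(Rational(-53, 39), -10)))), -1) = Pow(Add(5748, Add(9, 58, Mul(-1, Rational(-443, 39)))), -1) = Pow(Add(5748, Add(9, 58, Rational(443, 39))), -1) = Pow(Add(5748, Rational(3056, 39)), -1) = Pow(Rational(227228, 39), -1) = Rational(39, 227228)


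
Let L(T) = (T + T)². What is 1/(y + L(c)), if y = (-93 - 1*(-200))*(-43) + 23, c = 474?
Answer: 1/894126 ≈ 1.1184e-6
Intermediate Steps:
L(T) = 4*T² (L(T) = (2*T)² = 4*T²)
y = -4578 (y = (-93 + 200)*(-43) + 23 = 107*(-43) + 23 = -4601 + 23 = -4578)
1/(y + L(c)) = 1/(-4578 + 4*474²) = 1/(-4578 + 4*224676) = 1/(-4578 + 898704) = 1/894126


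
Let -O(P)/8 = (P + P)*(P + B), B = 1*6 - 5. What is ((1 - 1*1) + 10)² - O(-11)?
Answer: 1860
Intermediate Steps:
B = 1 (B = 6 - 5 = 1)
O(P) = -16*P*(1 + P) (O(P) = -8*(P + P)*(P + 1) = -8*2*P*(1 + P) = -16*P*(1 + P))
((1 - 1*1) + 10)² - O(-11) = ((1 - 1*1) + 10)² - (-16)*(-11)*(1 - 11) = ((1 - 1) + 10)² - (-16)*(-11)*(-10) = (0 + 10)² - 1*(-1760) = 10² + 1760 = 100 + 1760 = 1860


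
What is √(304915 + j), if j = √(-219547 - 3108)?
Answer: √(304915 + I*√222655) ≈ 552.19 + 0.427*I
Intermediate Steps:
j = I*√222655 (j = √(-222655) = I*√222655 ≈ 471.86*I)
√(304915 + j) = √(304915 + I*√222655)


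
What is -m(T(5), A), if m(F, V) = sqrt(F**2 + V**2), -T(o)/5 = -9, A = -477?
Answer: -9*sqrt(2834) ≈ -479.12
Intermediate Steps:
T(o) = 45 (T(o) = -5*(-9) = 45)
-m(T(5), A) = -sqrt(45**2 + (-477)**2) = -sqrt(2025 + 227529) = -sqrt(229554) = -9*sqrt(2834)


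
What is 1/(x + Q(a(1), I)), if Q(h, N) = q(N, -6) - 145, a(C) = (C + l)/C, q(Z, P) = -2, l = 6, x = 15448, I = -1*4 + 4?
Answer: 1/15301 ≈ 6.5355e-5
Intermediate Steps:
I = 0 (I = -4 + 4 = 0)
a(C) = (6 + C)/C (a(C) = (C + 6)/C = (6 + C)/C)
Q(h, N) = -147 (Q(h, N) = -2 - 145 = -147)
1/(x + Q(a(1), I)) = 1/(15448 - 147) = 1/15301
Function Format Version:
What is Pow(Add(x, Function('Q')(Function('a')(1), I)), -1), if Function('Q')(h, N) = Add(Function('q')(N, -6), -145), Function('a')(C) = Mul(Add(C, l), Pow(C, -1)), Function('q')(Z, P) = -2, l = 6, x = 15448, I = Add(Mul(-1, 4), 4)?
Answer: Rational(1, 15301) ≈ 6.5355e-5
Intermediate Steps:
I = 0 (I = Add(-4, 4) = 0)
Function('a')(C) = Mul(Pow(C, -1), Add(6, C)) (Function('a')(C) = Mul(Add(C, 6), Pow(C, -1)) = Mul(Add(6, C), Pow(C, -1)) = Mul(Pow(C, -1), Add(6, C)))
Function('Q')(h, N) = -147 (Function('Q')(h, N) = Add(-2, -145) = -147)
Pow(Add(x, Function('Q')(Function('a')(1), I)), -1) = Pow(Add(15448, -147), -1) = Pow(15301, -1) = Rational(1, 15301)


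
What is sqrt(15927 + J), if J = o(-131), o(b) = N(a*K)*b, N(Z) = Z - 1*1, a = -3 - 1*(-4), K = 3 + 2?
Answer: sqrt(15403) ≈ 124.11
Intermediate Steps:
K = 5
a = 1 (a = -3 + 4 = 1)
N(Z) = -1 + Z (N(Z) = Z - 1 = -1 + Z)
o(b) = 4*b (o(b) = (-1 + 1*5)*b = (-1 + 5)*b = 4*b)
J = -524 (J = 4*(-131) = -524)
sqrt(15927 + J) = sqrt(15927 - 524) = sqrt(15403)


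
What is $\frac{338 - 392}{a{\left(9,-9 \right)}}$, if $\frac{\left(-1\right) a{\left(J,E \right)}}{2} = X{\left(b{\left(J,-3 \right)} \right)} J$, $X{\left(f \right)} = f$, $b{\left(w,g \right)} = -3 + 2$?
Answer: $-3$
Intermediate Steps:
$b{\left(w,g \right)} = -1$
$a{\left(J,E \right)} = 2 J$ ($a{\left(J,E \right)} = - 2 \left(- J\right) = 2 J$)
$\frac{338 - 392}{a{\left(9,-9 \right)}} = \frac{338 - 392}{2 \cdot 9} = - \frac{54}{18} = \left(-54\right) \frac{1}{18} = -3$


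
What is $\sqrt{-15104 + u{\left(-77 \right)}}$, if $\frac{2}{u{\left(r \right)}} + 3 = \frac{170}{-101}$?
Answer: $\frac{i \sqrt{3379298362}}{473} \approx 122.9 i$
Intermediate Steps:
$u{\left(r \right)} = - \frac{202}{473}$ ($u{\left(r \right)} = \frac{2}{-3 + \frac{170}{-101}} = \frac{2}{-3 + 170 \left(- \frac{1}{101}\right)} = \frac{2}{-3 - \frac{170}{101}} = \frac{2}{- \frac{473}{101}} = 2 \left(- \frac{101}{473}\right) = - \frac{202}{473}$)
$\sqrt{-15104 + u{\left(-77 \right)}} = \sqrt{-15104 - \frac{202}{473}} = \sqrt{- \frac{7144394}{473}} = \frac{i \sqrt{3379298362}}{473}$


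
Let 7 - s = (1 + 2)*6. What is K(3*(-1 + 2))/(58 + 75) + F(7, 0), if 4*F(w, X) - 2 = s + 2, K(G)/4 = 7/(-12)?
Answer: -403/228 ≈ -1.7675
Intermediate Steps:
s = -11 (s = 7 - (1 + 2)*6 = 7 - 3*6 = 7 - 1*18 = 7 - 18 = -11)
K(G) = -7/3 (K(G) = 4*(7/(-12)) = 4*(7*(-1/12)) = 4*(-7/12) = -7/3)
F(w, X) = -7/4 (F(w, X) = 1/2 + (-11 + 2)/4 = 1/2 + (1/4)*(-9) = 1/2 - 9/4 = -7/4)
K(3*(-1 + 2))/(58 + 75) + F(7, 0) = -7/(3*(58 + 75)) - 7/4 = -7/3/133 - 7/4 = -7/3*1/133 - 7/4 = -1/57 - 7/4 = -403/228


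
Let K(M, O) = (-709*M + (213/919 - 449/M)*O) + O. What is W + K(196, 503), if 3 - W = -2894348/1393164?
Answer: -8751086081499043/62735568084 ≈ -1.3949e+5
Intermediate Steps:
K(M, O) = O - 709*M + O*(213/919 - 449/M) (K(M, O) = (-709*M + (213*(1/919) - 449/M)*O) + O = (-709*M + (213/919 - 449/M)*O) + O = (-709*M + O*(213/919 - 449/M)) + O = O - 709*M + O*(213/919 - 449/M))
W = 1768460/348291 (W = 3 - (-2894348)/1393164 = 3 - 1*(-723587/348291) = 3 + 723587/348291 = 1768460/348291 ≈ 5.0775)
W + K(196, 503) = 1768460/348291 + (-709*196 + (1132/919)*503 - 449*503/196) = 1768460/348291 + (-138964 + 569396/919 - 449*503*1/196) = 1768460/348291 + (-138964 + 569396/919 - 225847/196) = 1768460/348291 - 25126703313/180124 = -8751086081499043/62735568084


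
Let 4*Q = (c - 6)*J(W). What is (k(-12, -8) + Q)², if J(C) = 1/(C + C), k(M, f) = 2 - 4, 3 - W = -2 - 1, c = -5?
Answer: 11449/2304 ≈ 4.9692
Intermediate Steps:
W = 6 (W = 3 - (-2 - 1) = 3 - 1*(-3) = 3 + 3 = 6)
k(M, f) = -2
J(C) = 1/(2*C)
Q = -11/48 (Q = ((-5 - 6)*((½)/6))/4 = (-11/(2*6))/4 = (-11*1/12)/4 = (¼)*(-11/12) = -11/48 ≈ -0.22917)
(k(-12, -8) + Q)² = (-2 - 11/48)² = (-107/48)² = 11449/2304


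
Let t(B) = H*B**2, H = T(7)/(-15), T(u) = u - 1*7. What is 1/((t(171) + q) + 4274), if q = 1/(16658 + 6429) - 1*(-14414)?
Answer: 23087/431449857 ≈ 5.3510e-5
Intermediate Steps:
T(u) = -7 + u (T(u) = u - 7 = -7 + u)
q = 332776019/23087 (q = 1/23087 + 14414 = 332776019/23087 ≈ 14414.)
H = 0 (H = (-7 + 7)/(-15) = 0*(-1/15) = 0)
t(B) = 0 (t(B) = 0*B**2 = 0)
1/((t(171) + q) + 4274) = 1/((0 + 332776019/23087) + 4274) = 1/(332776019/23087 + 4274) = 1/(431449857/23087) = 23087/431449857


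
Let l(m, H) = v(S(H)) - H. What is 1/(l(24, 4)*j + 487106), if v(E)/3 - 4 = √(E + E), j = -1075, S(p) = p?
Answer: 79751/38147464506 + 1075*√2/38147464506 ≈ 2.1305e-6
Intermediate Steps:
v(E) = 12 + 3*√2*√E (v(E) = 12 + 3*√(E + E) = 12 + 3*√(2*E) = 12 + 3*(√2*√E) = 12 + 3*√2*√E)
l(m, H) = 12 - H + 3*√2*√H (l(m, H) = (12 + 3*√2*√H) - H = 12 - H + 3*√2*√H)
1/(l(24, 4)*j + 487106) = 1/((12 - 1*4 + 3*√2*√4)*(-1075) + 487106) = 1/((12 - 4 + 3*√2*2)*(-1075) + 487106) = 1/((12 - 4 + 6*√2)*(-1075) + 487106) = 1/((8 + 6*√2)*(-1075) + 487106) = 1/((-8600 - 6450*√2) + 487106) = 1/(478506 - 6450*√2)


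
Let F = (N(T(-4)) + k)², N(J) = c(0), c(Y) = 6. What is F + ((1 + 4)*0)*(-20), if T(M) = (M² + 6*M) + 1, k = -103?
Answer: 9409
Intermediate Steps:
T(M) = 1 + M² + 6*M
N(J) = 6
F = 9409 (F = (6 - 103)² = (-97)² = 9409)
F + ((1 + 4)*0)*(-20) = 9409 + ((1 + 4)*0)*(-20) = 9409 + (5*0)*(-20) = 9409 + 0*(-20) = 9409 + 0 = 9409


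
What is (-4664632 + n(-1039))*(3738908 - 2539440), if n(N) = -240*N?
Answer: -5295977475296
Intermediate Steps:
(-4664632 + n(-1039))*(3738908 - 2539440) = (-4664632 - 240*(-1039))*(3738908 - 2539440) = (-4664632 + 249360)*1199468 = -4415272*1199468 = -5295977475296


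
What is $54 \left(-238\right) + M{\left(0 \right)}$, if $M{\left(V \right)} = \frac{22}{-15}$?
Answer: $- \frac{192802}{15} \approx -12853.0$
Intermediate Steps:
$M{\left(V \right)} = - \frac{22}{15}$ ($M{\left(V \right)} = 22 \left(- \frac{1}{15}\right) = - \frac{22}{15}$)
$54 \left(-238\right) + M{\left(0 \right)} = 54 \left(-238\right) - \frac{22}{15} = -12852 - \frac{22}{15} = - \frac{192802}{15}$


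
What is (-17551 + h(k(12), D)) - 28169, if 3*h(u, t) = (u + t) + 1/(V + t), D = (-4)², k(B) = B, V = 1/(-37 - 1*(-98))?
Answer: -44659301/977 ≈ -45711.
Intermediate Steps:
V = 1/61 (V = 1/(-37 + 98) = 1/61 ≈ 0.016393)
D = 16
h(u, t) = t/3 + u/3 + 1/(3*(1/61 + t)) (h(u, t) = ((u + t) + 1/(1/61 + t))/3 = ((t + u) + 1/(1/61 + t))/3 = (t + u + 1/(1/61 + t))/3 = t/3 + u/3 + 1/(3*(1/61 + t)))
(-17551 + h(k(12), D)) - 28169 = (-17551 + (61 + 16 + 12 + 61*16² + 61*16*12)/(3*(1 + 61*16))) - 28169 = (-17551 + (61 + 16 + 12 + 61*256 + 11712)/(3*(1 + 976))) - 28169 = (-17551 + (⅓)*(61 + 16 + 12 + 15616 + 11712)/977) - 28169 = (-17551 + (⅓)*(1/977)*27417) - 28169 = (-17551 + 9139/977) - 28169 = -17138188/977 - 28169 = -44659301/977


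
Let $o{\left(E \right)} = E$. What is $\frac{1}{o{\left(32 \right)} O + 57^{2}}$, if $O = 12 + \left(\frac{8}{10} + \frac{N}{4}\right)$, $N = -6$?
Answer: $\frac{5}{18053} \approx 0.00027696$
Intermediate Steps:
$O = \frac{113}{10}$ ($O = 12 + \left(\frac{8}{10} - \frac{6}{4}\right) = 12 + \left(8 \cdot \frac{1}{10} - \frac{3}{2}\right) = 12 + \left(\frac{4}{5} - \frac{3}{2}\right) = 12 - \frac{7}{10} = \frac{113}{10} \approx 11.3$)
$\frac{1}{o{\left(32 \right)} O + 57^{2}} = \frac{1}{32 \cdot \frac{113}{10} + 57^{2}} = \frac{1}{\frac{1808}{5} + 3249} = \frac{1}{\frac{18053}{5}} = \frac{5}{18053}$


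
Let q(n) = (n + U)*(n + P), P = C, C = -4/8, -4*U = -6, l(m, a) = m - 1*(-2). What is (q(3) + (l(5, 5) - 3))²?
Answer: 3721/16 ≈ 232.56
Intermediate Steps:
l(m, a) = 2 + m (l(m, a) = m + 2 = 2 + m)
U = 3/2 (U = -¼*(-6) = 3/2 ≈ 1.5000)
C = -½ (C = -4*⅛ = -½ ≈ -0.50000)
P = -½ ≈ -0.50000
q(n) = (-½ + n)*(3/2 + n) (q(n) = (n + 3/2)*(n - ½) = (3/2 + n)*(-½ + n) = (-½ + n)*(3/2 + n))
(q(3) + (l(5, 5) - 3))² = ((-¾ + 3 + 3²) + ((2 + 5) - 3))² = ((-¾ + 3 + 9) + (7 - 3))² = (45/4 + 4)² = (61/4)² = 3721/16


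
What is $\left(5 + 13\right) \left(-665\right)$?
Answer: $-11970$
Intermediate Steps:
$\left(5 + 13\right) \left(-665\right) = 18 \left(-665\right) = -11970$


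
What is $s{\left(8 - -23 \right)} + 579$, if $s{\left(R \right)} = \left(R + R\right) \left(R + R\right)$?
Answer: $4423$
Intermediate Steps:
$s{\left(R \right)} = 4 R^{2}$ ($s{\left(R \right)} = 2 R 2 R = 4 R^{2}$)
$s{\left(8 - -23 \right)} + 579 = 4 \left(8 - -23\right)^{2} + 579 = 4 \left(8 + 23\right)^{2} + 579 = 4 \cdot 31^{2} + 579 = 4 \cdot 961 + 579 = 3844 + 579 = 4423$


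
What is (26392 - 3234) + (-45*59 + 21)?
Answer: 20524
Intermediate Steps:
(26392 - 3234) + (-45*59 + 21) = 23158 + (-2655 + 21) = 23158 - 2634 = 20524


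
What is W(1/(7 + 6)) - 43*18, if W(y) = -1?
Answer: -775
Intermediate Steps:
W(1/(7 + 6)) - 43*18 = -1 - 43*18 = -1 - 774 = -775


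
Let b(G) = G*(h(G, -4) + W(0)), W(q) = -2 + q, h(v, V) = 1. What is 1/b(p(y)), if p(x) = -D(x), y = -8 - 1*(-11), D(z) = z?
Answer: ⅓ ≈ 0.33333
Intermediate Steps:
y = 3 (y = -8 + 11 = 3)
p(x) = -x
b(G) = -G (b(G) = G*(1 + (-2 + 0)) = G*(1 - 2) = G*(-1) = -G)
1/b(p(y)) = 1/(-(-1)*3) = 1/(-1*(-3)) = 1/3 = ⅓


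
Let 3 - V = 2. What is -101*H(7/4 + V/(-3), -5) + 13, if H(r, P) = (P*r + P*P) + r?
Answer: -5819/3 ≈ -1939.7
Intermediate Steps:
V = 1 (V = 3 - 1*2 = 3 - 2 = 1)
H(r, P) = r + P² + P*r (H(r, P) = (P*r + P²) + r = (P² + P*r) + r = r + P² + P*r)
-101*H(7/4 + V/(-3), -5) + 13 = -101*((7/4 + 1/(-3)) + (-5)² - 5*(7/4 + 1/(-3))) + 13 = -101*((7*(¼) + 1*(-⅓)) + 25 - 5*(7*(¼) + 1*(-⅓))) + 13 = -101*((7/4 - ⅓) + 25 - 5*(7/4 - ⅓)) + 13 = -101*(17/12 + 25 - 5*17/12) + 13 = -101*(17/12 + 25 - 85/12) + 13 = -101*58/3 + 13 = -5858/3 + 13 = -5819/3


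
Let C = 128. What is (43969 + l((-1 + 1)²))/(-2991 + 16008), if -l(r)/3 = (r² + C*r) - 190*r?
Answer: 43969/13017 ≈ 3.3778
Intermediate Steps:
l(r) = -3*r² + 186*r (l(r) = -3*((r² + 128*r) - 190*r) = -3*(r² - 62*r) = -3*r² + 186*r)
(43969 + l((-1 + 1)²))/(-2991 + 16008) = (43969 + 3*(-1 + 1)²*(62 - (-1 + 1)²))/(-2991 + 16008) = (43969 + 3*0²*(62 - 1*0²))/13017 = (43969 + 3*0*(62 - 1*0))*(1/13017) = (43969 + 3*0*(62 + 0))*(1/13017) = (43969 + 3*0*62)*(1/13017) = (43969 + 0)*(1/13017) = 43969*(1/13017) = 43969/13017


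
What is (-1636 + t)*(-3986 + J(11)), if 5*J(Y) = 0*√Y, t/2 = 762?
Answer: 446432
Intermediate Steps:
t = 1524 (t = 2*762 = 1524)
J(Y) = 0 (J(Y) = (0*√Y)/5 = (⅕)*0 = 0)
(-1636 + t)*(-3986 + J(11)) = (-1636 + 1524)*(-3986 + 0) = -112*(-3986) = 446432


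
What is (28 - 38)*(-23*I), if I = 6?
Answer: 1380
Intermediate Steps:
(28 - 38)*(-23*I) = (28 - 38)*(-23*6) = -10*(-138) = 1380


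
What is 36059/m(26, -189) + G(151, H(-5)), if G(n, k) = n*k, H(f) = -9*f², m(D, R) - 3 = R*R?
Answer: -1213686841/35724 ≈ -33974.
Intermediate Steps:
m(D, R) = 3 + R² (m(D, R) = 3 + R*R = 3 + R²)
G(n, k) = k*n
36059/m(26, -189) + G(151, H(-5)) = 36059/(3 + (-189)²) - 9*(-5)²*151 = 36059/(3 + 35721) - 9*25*151 = 36059/35724 - 225*151 = 36059*(1/35724) - 33975 = 36059/35724 - 33975 = -1213686841/35724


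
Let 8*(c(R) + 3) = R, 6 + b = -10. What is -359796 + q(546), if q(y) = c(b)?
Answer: -359801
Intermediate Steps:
b = -16 (b = -6 - 10 = -16)
c(R) = -3 + R/8
q(y) = -5 (q(y) = -3 + (⅛)*(-16) = -3 - 2 = -5)
-359796 + q(546) = -359796 - 5 = -359801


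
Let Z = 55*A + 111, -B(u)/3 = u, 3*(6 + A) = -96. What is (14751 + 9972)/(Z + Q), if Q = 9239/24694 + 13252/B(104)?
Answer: -11904940359/973226452 ≈ -12.232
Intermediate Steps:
A = -38 (A = -6 + (⅓)*(-96) = -6 - 32 = -38)
B(u) = -3*u
Q = -20272645/481533 (Q = 9239/24694 + 13252/((-3*104)) = 9239*(1/24694) + 13252/(-312) = 9239/24694 + 13252*(-1/312) = 9239/24694 - 3313/78 = -20272645/481533 ≈ -42.100)
Z = -1979 (Z = 55*(-38) + 111 = -2090 + 111 = -1979)
(14751 + 9972)/(Z + Q) = (14751 + 9972)/(-1979 - 20272645/481533) = 24723/(-973226452/481533) = 24723*(-481533/973226452) = -11904940359/973226452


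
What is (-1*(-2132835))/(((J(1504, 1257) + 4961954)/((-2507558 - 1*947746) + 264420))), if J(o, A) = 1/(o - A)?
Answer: -186776709089620/136178071 ≈ -1.3716e+6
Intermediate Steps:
(-1*(-2132835))/(((J(1504, 1257) + 4961954)/((-2507558 - 1*947746) + 264420))) = (-1*(-2132835))/(((1/(1504 - 1*1257) + 4961954)/((-2507558 - 1*947746) + 264420))) = 2132835/(((1/(1504 - 1257) + 4961954)/((-2507558 - 947746) + 264420))) = 2132835/(((1/247 + 4961954)/(-3455304 + 264420))) = 2132835/(((1/247 + 4961954)/(-3190884))) = 2132835/(((1225602639/247)*(-1/3190884))) = 2132835/(-408534213/262716116) = 2132835*(-262716116/408534213) = -186776709089620/136178071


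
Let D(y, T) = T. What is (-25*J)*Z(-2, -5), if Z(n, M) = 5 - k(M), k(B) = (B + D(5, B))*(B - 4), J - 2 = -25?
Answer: -48875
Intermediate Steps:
J = -23 (J = 2 - 25 = -23)
k(B) = 2*B*(-4 + B) (k(B) = (B + B)*(B - 4) = (2*B)*(-4 + B) = 2*B*(-4 + B))
Z(n, M) = 5 - 2*M*(-4 + M)
(-25*J)*Z(-2, -5) = (-25*(-23))*(5 - 2*(-5)² + 8*(-5)) = 575*(5 - 2*25 - 40) = 575*(5 - 50 - 40) = 575*(-85) = -48875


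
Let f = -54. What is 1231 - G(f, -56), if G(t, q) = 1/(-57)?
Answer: 70168/57 ≈ 1231.0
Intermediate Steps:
G(t, q) = -1/57
1231 - G(f, -56) = 1231 - 1*(-1/57) = 1231 + 1/57 = 70168/57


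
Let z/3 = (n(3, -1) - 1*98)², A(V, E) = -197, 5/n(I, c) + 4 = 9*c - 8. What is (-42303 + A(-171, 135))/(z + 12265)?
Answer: -1561875/1514731 ≈ -1.0311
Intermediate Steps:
n(I, c) = 5/(-12 + 9*c) (n(I, c) = 5/(-4 + (9*c - 8)) = 5/(-4 + (-8 + 9*c)) = 5/(-12 + 9*c))
z = 4255969/147 (z = 3*(5/(3*(-4 + 3*(-1))) - 1*98)² = 3*(5/(3*(-4 - 3)) - 98)² = 3*((5/3)/(-7) - 98)² = 3*((5/3)*(-⅐) - 98)² = 3*(-5/21 - 98)² = 3*(-2063/21)² = 3*(4255969/441) = 4255969/147 ≈ 28952.)
(-42303 + A(-171, 135))/(z + 12265) = (-42303 - 197)/(4255969/147 + 12265) = -42500/6058924/147 = -42500*147/6058924 = -1561875/1514731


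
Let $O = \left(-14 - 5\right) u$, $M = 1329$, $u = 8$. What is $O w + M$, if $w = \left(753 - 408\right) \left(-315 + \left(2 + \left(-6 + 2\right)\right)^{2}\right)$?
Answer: $16310169$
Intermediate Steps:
$O = -152$ ($O = \left(-14 - 5\right) 8 = \left(-19\right) 8 = -152$)
$w = -107295$ ($w = 345 \left(-315 + \left(2 - 4\right)^{2}\right) = 345 \left(-315 + \left(-2\right)^{2}\right) = 345 \left(-315 + 4\right) = 345 \left(-311\right) = -107295$)
$O w + M = \left(-152\right) \left(-107295\right) + 1329 = 16308840 + 1329 = 16310169$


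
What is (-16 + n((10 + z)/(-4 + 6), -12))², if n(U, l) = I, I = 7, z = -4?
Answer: 81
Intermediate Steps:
n(U, l) = 7
(-16 + n((10 + z)/(-4 + 6), -12))² = (-16 + 7)² = (-9)² = 81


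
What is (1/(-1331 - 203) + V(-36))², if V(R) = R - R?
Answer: 1/2353156 ≈ 4.2496e-7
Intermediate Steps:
V(R) = 0
(1/(-1331 - 203) + V(-36))² = (1/(-1331 - 203) + 0)² = (1/(-1534) + 0)² = (-1/1534 + 0)² = (-1/1534)² = 1/2353156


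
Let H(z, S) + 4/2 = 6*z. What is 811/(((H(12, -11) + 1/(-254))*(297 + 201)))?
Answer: 102997/4426971 ≈ 0.023266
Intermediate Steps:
H(z, S) = -2 + 6*z
811/(((H(12, -11) + 1/(-254))*(297 + 201))) = 811/((((-2 + 6*12) + 1/(-254))*(297 + 201))) = 811/((((-2 + 72) - 1/254)*498)) = 811/(((70 - 1/254)*498)) = 811/(((17779/254)*498)) = 811/(4426971/127) = 811*(127/4426971) = 102997/4426971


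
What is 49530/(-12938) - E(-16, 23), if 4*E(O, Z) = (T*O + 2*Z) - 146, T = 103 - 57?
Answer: 1327256/6469 ≈ 205.17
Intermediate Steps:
T = 46
E(O, Z) = -73/2 + Z/2 + 23*O/2 (E(O, Z) = ((46*O + 2*Z) - 146)/4 = ((2*Z + 46*O) - 146)/4 = (-146 + 2*Z + 46*O)/4 = -73/2 + Z/2 + 23*O/2)
49530/(-12938) - E(-16, 23) = 49530/(-12938) - (-73/2 + (1/2)*23 + (23/2)*(-16)) = 49530*(-1/12938) - (-73/2 + 23/2 - 184) = -24765/6469 - 1*(-209) = -24765/6469 + 209 = 1327256/6469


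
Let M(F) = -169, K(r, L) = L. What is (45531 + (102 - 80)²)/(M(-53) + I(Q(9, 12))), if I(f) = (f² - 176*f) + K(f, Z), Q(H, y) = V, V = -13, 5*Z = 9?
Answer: 230075/11449 ≈ 20.096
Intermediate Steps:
Z = 9/5 (Z = (⅕)*9 = 9/5 ≈ 1.8000)
Q(H, y) = -13
I(f) = 9/5 + f² - 176*f (I(f) = (f² - 176*f) + 9/5 = 9/5 + f² - 176*f)
(45531 + (102 - 80)²)/(M(-53) + I(Q(9, 12))) = (45531 + (102 - 80)²)/(-169 + (9/5 + (-13)² - 176*(-13))) = (45531 + 22²)/(-169 + (9/5 + 169 + 2288)) = (45531 + 484)/(-169 + 12294/5) = 46015/(11449/5) = 46015*(5/11449) = 230075/11449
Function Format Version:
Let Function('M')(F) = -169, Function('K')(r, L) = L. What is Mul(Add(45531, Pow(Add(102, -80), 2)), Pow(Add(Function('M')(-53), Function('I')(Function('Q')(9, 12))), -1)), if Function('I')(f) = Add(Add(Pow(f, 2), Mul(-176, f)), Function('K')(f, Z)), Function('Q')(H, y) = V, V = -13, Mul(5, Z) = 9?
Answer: Rational(230075, 11449) ≈ 20.096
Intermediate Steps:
Z = Rational(9, 5) (Z = Mul(Rational(1, 5), 9) = Rational(9, 5) ≈ 1.8000)
Function('Q')(H, y) = -13
Function('I')(f) = Add(Rational(9, 5), Pow(f, 2), Mul(-176, f)) (Function('I')(f) = Add(Add(Pow(f, 2), Mul(-176, f)), Rational(9, 5)) = Add(Rational(9, 5), Pow(f, 2), Mul(-176, f)))
Mul(Add(45531, Pow(Add(102, -80), 2)), Pow(Add(Function('M')(-53), Function('I')(Function('Q')(9, 12))), -1)) = Mul(Add(45531, Pow(Add(102, -80), 2)), Pow(Add(-169, Add(Rational(9, 5), Pow(-13, 2), Mul(-176, -13))), -1)) = Mul(Add(45531, Pow(22, 2)), Pow(Add(-169, Add(Rational(9, 5), 169, 2288)), -1)) = Mul(Add(45531, 484), Pow(Add(-169, Rational(12294, 5)), -1)) = Mul(46015, Pow(Rational(11449, 5), -1)) = Mul(46015, Rational(5, 11449)) = Rational(230075, 11449)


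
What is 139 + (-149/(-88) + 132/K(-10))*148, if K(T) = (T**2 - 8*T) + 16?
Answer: 527427/1078 ≈ 489.26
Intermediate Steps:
K(T) = 16 + T**2 - 8*T
139 + (-149/(-88) + 132/K(-10))*148 = 139 + (-149/(-88) + 132/(16 + (-10)**2 - 8*(-10)))*148 = 139 + (-149*(-1/88) + 132/(16 + 100 + 80))*148 = 139 + (149/88 + 132/196)*148 = 139 + (149/88 + 132*(1/196))*148 = 139 + (149/88 + 33/49)*148 = 139 + (10205/4312)*148 = 139 + 377585/1078 = 527427/1078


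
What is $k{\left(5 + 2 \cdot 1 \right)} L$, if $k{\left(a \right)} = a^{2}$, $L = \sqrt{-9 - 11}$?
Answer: $98 i \sqrt{5} \approx 219.13 i$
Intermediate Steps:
$L = 2 i \sqrt{5}$ ($L = \sqrt{-20} = 2 i \sqrt{5} \approx 4.4721 i$)
$k{\left(5 + 2 \cdot 1 \right)} L = \left(5 + 2 \cdot 1\right)^{2} \cdot 2 i \sqrt{5} = \left(5 + 2\right)^{2} \cdot 2 i \sqrt{5} = 7^{2} \cdot 2 i \sqrt{5} = 49 \cdot 2 i \sqrt{5} = 98 i \sqrt{5}$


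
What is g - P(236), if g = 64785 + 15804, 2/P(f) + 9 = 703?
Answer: 27964382/347 ≈ 80589.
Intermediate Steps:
P(f) = 1/347 (P(f) = 2/(-9 + 703) = 2/694 = 2*(1/694) = 1/347)
g = 80589
g - P(236) = 80589 - 1*1/347 = 80589 - 1/347 = 27964382/347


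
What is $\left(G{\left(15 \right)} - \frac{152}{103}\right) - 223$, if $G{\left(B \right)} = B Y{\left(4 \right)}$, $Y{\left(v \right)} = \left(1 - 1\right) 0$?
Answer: $- \frac{23121}{103} \approx -224.48$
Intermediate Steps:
$Y{\left(v \right)} = 0$ ($Y{\left(v \right)} = 0 \cdot 0 = 0$)
$G{\left(B \right)} = 0$ ($G{\left(B \right)} = B 0 = 0$)
$\left(G{\left(15 \right)} - \frac{152}{103}\right) - 223 = \left(0 - \frac{152}{103}\right) - 223 = - \frac{152}{103} - 223 = - \frac{23121}{103}$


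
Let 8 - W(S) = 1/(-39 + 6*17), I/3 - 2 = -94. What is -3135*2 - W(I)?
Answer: -395513/63 ≈ -6278.0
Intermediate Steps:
I = -276 (I = 6 + 3*(-94) = 6 - 282 = -276)
W(S) = 503/63 (W(S) = 8 - 1/(-39 + 6*17) = 8 - 1/(-39 + 102) = 8 - 1/63 = 503/63)
-3135*2 - W(I) = -3135*2 - 1*503/63 = -627*10 - 503/63 = -6270 - 503/63 = -395513/63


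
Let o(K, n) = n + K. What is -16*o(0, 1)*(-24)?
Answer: 384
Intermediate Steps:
o(K, n) = K + n
-16*o(0, 1)*(-24) = -16*(0 + 1)*(-24) = -16*1*(-24) = -16*(-24) = 384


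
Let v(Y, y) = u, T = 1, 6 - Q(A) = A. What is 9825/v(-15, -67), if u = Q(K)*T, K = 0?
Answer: 3275/2 ≈ 1637.5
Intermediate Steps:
Q(A) = 6 - A
u = 6 (u = (6 - 1*0)*1 = (6 + 0)*1 = 6*1 = 6)
v(Y, y) = 6
9825/v(-15, -67) = 9825/6 = 9825*(⅙) = 3275/2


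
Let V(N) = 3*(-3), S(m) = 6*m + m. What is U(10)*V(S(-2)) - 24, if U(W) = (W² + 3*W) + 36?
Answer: -1518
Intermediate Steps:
S(m) = 7*m
V(N) = -9
U(W) = 36 + W² + 3*W
U(10)*V(S(-2)) - 24 = (36 + 10² + 3*10)*(-9) - 24 = (36 + 100 + 30)*(-9) - 24 = 166*(-9) - 24 = -1494 - 24 = -1518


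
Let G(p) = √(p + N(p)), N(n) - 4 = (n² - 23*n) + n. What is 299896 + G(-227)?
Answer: 299896 + 10*√563 ≈ 3.0013e+5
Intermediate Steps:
N(n) = 4 + n² - 22*n (N(n) = 4 + ((n² - 23*n) + n) = 4 + (n² - 22*n) = 4 + n² - 22*n)
G(p) = √(4 + p² - 21*p) (G(p) = √(p + (4 + p² - 22*p)) = √(4 + p² - 21*p))
299896 + G(-227) = 299896 + √(4 + (-227)² - 21*(-227)) = 299896 + √(4 + 51529 + 4767) = 299896 + √56300 = 299896 + 10*√563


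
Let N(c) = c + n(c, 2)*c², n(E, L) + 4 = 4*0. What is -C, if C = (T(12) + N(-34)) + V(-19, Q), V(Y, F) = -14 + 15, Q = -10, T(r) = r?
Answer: 4645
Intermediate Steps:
n(E, L) = -4 (n(E, L) = -4 + 4*0 = -4 + 0 = -4)
V(Y, F) = 1
N(c) = c - 4*c²
C = -4645 (C = (12 - 34*(1 - 4*(-34))) + 1 = (12 - 34*(1 + 136)) + 1 = (12 - 34*137) + 1 = (12 - 4658) + 1 = -4646 + 1 = -4645)
-C = -1*(-4645) = 4645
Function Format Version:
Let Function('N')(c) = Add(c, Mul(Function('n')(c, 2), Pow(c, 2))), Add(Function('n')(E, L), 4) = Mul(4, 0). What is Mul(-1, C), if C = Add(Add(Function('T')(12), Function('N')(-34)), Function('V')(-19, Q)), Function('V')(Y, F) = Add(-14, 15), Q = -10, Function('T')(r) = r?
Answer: 4645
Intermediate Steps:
Function('n')(E, L) = -4 (Function('n')(E, L) = Add(-4, Mul(4, 0)) = Add(-4, 0) = -4)
Function('V')(Y, F) = 1
Function('N')(c) = Add(c, Mul(-4, Pow(c, 2)))
C = -4645 (C = Add(Add(12, Mul(-34, Add(1, Mul(-4, -34)))), 1) = Add(Add(12, Mul(-34, Add(1, 136))), 1) = Add(Add(12, Mul(-34, 137)), 1) = Add(Add(12, -4658), 1) = Add(-4646, 1) = -4645)
Mul(-1, C) = Mul(-1, -4645) = 4645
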